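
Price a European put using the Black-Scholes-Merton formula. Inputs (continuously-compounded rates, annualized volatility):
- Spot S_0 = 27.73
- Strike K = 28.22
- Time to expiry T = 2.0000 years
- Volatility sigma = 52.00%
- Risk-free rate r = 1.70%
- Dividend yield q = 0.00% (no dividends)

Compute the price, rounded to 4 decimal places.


d1 = (ln(S/K) + (r - q + 0.5*sigma^2) * T) / (sigma * sqrt(T)) = 0.39011069
d2 = d1 - sigma * sqrt(T) = -0.34528036
exp(-rT) = 0.96657150; exp(-qT) = 1.00000000
P = K * exp(-rT) * N(-d2) - S_0 * exp(-qT) * N(-d1)
N(-d1) = 0.34822735; N(-d2) = 0.63505819
P = 28.2200 * 0.96657150 * 0.63505819 - 27.7300 * 1.00000000 * 0.34822735 = 7.6659

Answer: Price = 7.6659


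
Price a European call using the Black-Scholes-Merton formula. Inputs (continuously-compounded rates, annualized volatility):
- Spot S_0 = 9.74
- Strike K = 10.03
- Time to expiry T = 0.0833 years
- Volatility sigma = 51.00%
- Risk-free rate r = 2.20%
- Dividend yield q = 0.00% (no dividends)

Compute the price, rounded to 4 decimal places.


d1 = (ln(S/K) + (r - q + 0.5*sigma^2) * T) / (sigma * sqrt(T)) = -0.11327650
d2 = d1 - sigma * sqrt(T) = -0.26047137
exp(-rT) = 0.99816908; exp(-qT) = 1.00000000
C = S_0 * exp(-qT) * N(d1) - K * exp(-rT) * N(d2)
N(d1) = 0.45490568; N(d2) = 0.39725010
C = 9.7400 * 1.00000000 * 0.45490568 - 10.0300 * 0.99816908 * 0.39725010 = 0.4537

Answer: Price = 0.4537


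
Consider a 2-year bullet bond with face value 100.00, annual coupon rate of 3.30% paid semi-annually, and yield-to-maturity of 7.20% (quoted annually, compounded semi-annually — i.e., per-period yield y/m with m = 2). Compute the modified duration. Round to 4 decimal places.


Answer: Modified duration = 1.8820

Derivation:
Coupon per period c = face * coupon_rate / m = 1.650000
Periods per year m = 2; per-period yield y/m = 0.036000
Number of cashflows N = 4
Cashflows (t years, CF_t, discount factor 1/(1+y/m)^(m*t), PV):
  t = 0.5000: CF_t = 1.650000, DF = 0.965251, PV = 1.592664
  t = 1.0000: CF_t = 1.650000, DF = 0.931709, PV = 1.537321
  t = 1.5000: CF_t = 1.650000, DF = 0.899333, PV = 1.483900
  t = 2.0000: CF_t = 101.650000, DF = 0.868082, PV = 88.240581
Price P = sum_t PV_t = 92.854466
First compute Macaulay numerator sum_t t * PV_t:
  t * PV_t at t = 0.5000: 0.796332
  t * PV_t at t = 1.0000: 1.537321
  t * PV_t at t = 1.5000: 2.225850
  t * PV_t at t = 2.0000: 176.481163
Macaulay duration D = 181.040666 / 92.854466 = 1.949725
Modified duration = D / (1 + y/m) = 1.949725 / (1 + 0.036000) = 1.881974


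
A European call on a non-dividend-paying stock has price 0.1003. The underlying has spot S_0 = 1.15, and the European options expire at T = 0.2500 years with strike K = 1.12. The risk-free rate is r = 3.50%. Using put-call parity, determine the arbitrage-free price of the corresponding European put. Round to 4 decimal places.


Put-call parity: C - P = S_0 * exp(-qT) - K * exp(-rT).
S_0 * exp(-qT) = 1.1500 * 1.00000000 = 1.15000000
K * exp(-rT) = 1.1200 * 0.99128817 = 1.11024275
P = C - S*exp(-qT) + K*exp(-rT)
P = 0.1003 - 1.15000000 + 1.11024275 = 0.0605

Answer: Put price = 0.0605


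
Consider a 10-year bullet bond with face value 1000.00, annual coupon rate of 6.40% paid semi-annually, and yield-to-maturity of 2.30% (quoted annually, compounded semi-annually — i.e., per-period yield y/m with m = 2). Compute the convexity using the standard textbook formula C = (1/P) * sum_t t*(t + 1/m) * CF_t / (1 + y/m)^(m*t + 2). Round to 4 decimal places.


Coupon per period c = face * coupon_rate / m = 32.000000
Periods per year m = 2; per-period yield y/m = 0.011500
Number of cashflows N = 20
Cashflows (t years, CF_t, discount factor 1/(1+y/m)^(m*t), PV):
  t = 0.5000: CF_t = 32.000000, DF = 0.988631, PV = 31.636184
  t = 1.0000: CF_t = 32.000000, DF = 0.977391, PV = 31.276504
  t = 1.5000: CF_t = 32.000000, DF = 0.966279, PV = 30.920914
  t = 2.0000: CF_t = 32.000000, DF = 0.955293, PV = 30.569366
  t = 2.5000: CF_t = 32.000000, DF = 0.944432, PV = 30.221815
  t = 3.0000: CF_t = 32.000000, DF = 0.933694, PV = 29.878216
  t = 3.5000: CF_t = 32.000000, DF = 0.923079, PV = 29.538523
  t = 4.0000: CF_t = 32.000000, DF = 0.912584, PV = 29.202692
  t = 4.5000: CF_t = 32.000000, DF = 0.902209, PV = 28.870679
  t = 5.0000: CF_t = 32.000000, DF = 0.891951, PV = 28.542441
  t = 5.5000: CF_t = 32.000000, DF = 0.881810, PV = 28.217934
  t = 6.0000: CF_t = 32.000000, DF = 0.871785, PV = 27.897118
  t = 6.5000: CF_t = 32.000000, DF = 0.861873, PV = 27.579948
  t = 7.0000: CF_t = 32.000000, DF = 0.852075, PV = 27.266385
  t = 7.5000: CF_t = 32.000000, DF = 0.842387, PV = 26.956386
  t = 8.0000: CF_t = 32.000000, DF = 0.832810, PV = 26.649912
  t = 8.5000: CF_t = 32.000000, DF = 0.823341, PV = 26.346923
  t = 9.0000: CF_t = 32.000000, DF = 0.813981, PV = 26.047378
  t = 9.5000: CF_t = 32.000000, DF = 0.804726, PV = 25.751239
  t = 10.0000: CF_t = 1032.000000, DF = 0.795577, PV = 821.035537
Price P = sum_t PV_t = 1364.406091
Convexity numerator sum_t t*(t + 1/m) * CF_t / (1+y/m)^(m*t + 2):
  t = 0.5000: term = 15.460457
  t = 1.0000: term = 45.854049
  t = 1.5000: term = 90.665445
  t = 2.0000: term = 149.391078
  t = 2.5000: term = 221.538919
  t = 3.0000: term = 306.628261
  t = 3.5000: term = 404.189503
  t = 4.0000: term = 513.763932
  t = 4.5000: term = 634.903525
  t = 5.0000: term = 767.170734
  t = 5.5000: term = 910.138290
  t = 6.0000: term = 1063.389006
  t = 6.5000: term = 1226.515577
  t = 7.0000: term = 1399.120397
  t = 7.5000: term = 1580.815363
  t = 8.0000: term = 1771.221695
  t = 8.5000: term = 1969.969755
  t = 9.0000: term = 2176.698866
  t = 9.5000: term = 2391.057138
  t = 10.0000: term = 84259.616862
Convexity = (1/P) * sum = 101898.108851 / 1364.406091 = 74.683124

Answer: Convexity = 74.6831


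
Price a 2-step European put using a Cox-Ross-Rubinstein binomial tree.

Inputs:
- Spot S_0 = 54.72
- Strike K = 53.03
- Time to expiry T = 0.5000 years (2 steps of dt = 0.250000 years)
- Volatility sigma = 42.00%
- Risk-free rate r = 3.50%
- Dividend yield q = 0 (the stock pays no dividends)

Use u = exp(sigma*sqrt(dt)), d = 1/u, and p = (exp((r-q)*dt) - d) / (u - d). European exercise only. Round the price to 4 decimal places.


dt = T/N = 0.250000
u = exp(sigma*sqrt(dt)) = 1.233678; d = 1/u = 0.810584
p = (exp((r-q)*dt) - d) / (u - d) = 0.468464
Discount per step: exp(-r*dt) = 0.991288
Stock lattice S(k, i) with i counting down-moves:
  k=0: S(0,0) = 54.7200
  k=1: S(1,0) = 67.5069; S(1,1) = 44.3552
  k=2: S(2,0) = 83.2817; S(2,1) = 54.7200; S(2,2) = 35.9536
Terminal payoffs V(N, i) = max(K - S_T, 0):
  V(2,0) = 0.000000; V(2,1) = 0.000000; V(2,2) = 17.076398
Backward induction: V(k, i) = exp(-r*dt) * [p * V(k+1, i) + (1-p) * V(k+1, i+1)].
  V(1,0) = exp(-r*dt) * [p*0.000000 + (1-p)*0.000000] = 0.000000
  V(1,1) = exp(-r*dt) * [p*0.000000 + (1-p)*17.076398] = 8.997648
  V(0,0) = exp(-r*dt) * [p*0.000000 + (1-p)*8.997648] = 4.740911

Answer: Price = V(0,0) = 4.7409


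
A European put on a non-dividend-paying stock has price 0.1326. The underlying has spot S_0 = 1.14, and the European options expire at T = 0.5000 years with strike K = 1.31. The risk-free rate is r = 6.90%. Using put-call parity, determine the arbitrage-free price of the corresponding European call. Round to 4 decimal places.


Put-call parity: C - P = S_0 * exp(-qT) - K * exp(-rT).
S_0 * exp(-qT) = 1.1400 * 1.00000000 = 1.14000000
K * exp(-rT) = 1.3100 * 0.96608834 = 1.26557572
C = P + S*exp(-qT) - K*exp(-rT)
C = 0.1326 + 1.14000000 - 1.26557572 = 0.0070

Answer: Call price = 0.0070


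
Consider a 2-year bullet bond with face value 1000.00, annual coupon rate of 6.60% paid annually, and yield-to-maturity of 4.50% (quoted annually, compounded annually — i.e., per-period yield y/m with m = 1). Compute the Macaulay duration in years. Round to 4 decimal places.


Coupon per period c = face * coupon_rate / m = 66.000000
Periods per year m = 1; per-period yield y/m = 0.045000
Number of cashflows N = 2
Cashflows (t years, CF_t, discount factor 1/(1+y/m)^(m*t), PV):
  t = 1.0000: CF_t = 66.000000, DF = 0.956938, PV = 63.157895
  t = 2.0000: CF_t = 1066.000000, DF = 0.915730, PV = 976.168128
Price P = sum_t PV_t = 1039.326023
Macaulay numerator sum_t t * PV_t:
  t * PV_t at t = 1.0000: 63.157895
  t * PV_t at t = 2.0000: 1952.336256
Macaulay duration D = (sum_t t * PV_t) / P = 2015.494151 / 1039.326023 = 1.939232

Answer: Macaulay duration = 1.9392 years


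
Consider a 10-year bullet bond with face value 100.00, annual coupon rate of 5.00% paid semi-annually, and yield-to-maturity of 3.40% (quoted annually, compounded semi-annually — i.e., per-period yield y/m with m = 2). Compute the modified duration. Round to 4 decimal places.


Coupon per period c = face * coupon_rate / m = 2.500000
Periods per year m = 2; per-period yield y/m = 0.017000
Number of cashflows N = 20
Cashflows (t years, CF_t, discount factor 1/(1+y/m)^(m*t), PV):
  t = 0.5000: CF_t = 2.500000, DF = 0.983284, PV = 2.458210
  t = 1.0000: CF_t = 2.500000, DF = 0.966848, PV = 2.417119
  t = 1.5000: CF_t = 2.500000, DF = 0.950686, PV = 2.376715
  t = 2.0000: CF_t = 2.500000, DF = 0.934795, PV = 2.336986
  t = 2.5000: CF_t = 2.500000, DF = 0.919169, PV = 2.297922
  t = 3.0000: CF_t = 2.500000, DF = 0.903804, PV = 2.259510
  t = 3.5000: CF_t = 2.500000, DF = 0.888696, PV = 2.221741
  t = 4.0000: CF_t = 2.500000, DF = 0.873841, PV = 2.184602
  t = 4.5000: CF_t = 2.500000, DF = 0.859234, PV = 2.148085
  t = 5.0000: CF_t = 2.500000, DF = 0.844871, PV = 2.112178
  t = 5.5000: CF_t = 2.500000, DF = 0.830748, PV = 2.076871
  t = 6.0000: CF_t = 2.500000, DF = 0.816862, PV = 2.042154
  t = 6.5000: CF_t = 2.500000, DF = 0.803207, PV = 2.008018
  t = 7.0000: CF_t = 2.500000, DF = 0.789781, PV = 1.974452
  t = 7.5000: CF_t = 2.500000, DF = 0.776579, PV = 1.941448
  t = 8.0000: CF_t = 2.500000, DF = 0.763598, PV = 1.908995
  t = 8.5000: CF_t = 2.500000, DF = 0.750834, PV = 1.877084
  t = 9.0000: CF_t = 2.500000, DF = 0.738283, PV = 1.845707
  t = 9.5000: CF_t = 2.500000, DF = 0.725942, PV = 1.814855
  t = 10.0000: CF_t = 102.500000, DF = 0.713807, PV = 73.165241
Price P = sum_t PV_t = 113.467895
First compute Macaulay numerator sum_t t * PV_t:
  t * PV_t at t = 0.5000: 1.229105
  t * PV_t at t = 1.0000: 2.417119
  t * PV_t at t = 1.5000: 3.565073
  t * PV_t at t = 2.0000: 4.673973
  t * PV_t at t = 2.5000: 5.744804
  t * PV_t at t = 3.0000: 6.778530
  t * PV_t at t = 3.5000: 7.776092
  t * PV_t at t = 4.0000: 8.738409
  t * PV_t at t = 4.5000: 9.666382
  t * PV_t at t = 5.0000: 10.560889
  t * PV_t at t = 5.5000: 11.422791
  t * PV_t at t = 6.0000: 12.252926
  t * PV_t at t = 6.5000: 13.052118
  t * PV_t at t = 7.0000: 13.821167
  t * PV_t at t = 7.5000: 14.560858
  t * PV_t at t = 8.0000: 15.271959
  t * PV_t at t = 8.5000: 15.955218
  t * PV_t at t = 9.0000: 16.611367
  t * PV_t at t = 9.5000: 17.241121
  t * PV_t at t = 10.0000: 731.652409
Macaulay duration D = 922.992311 / 113.467895 = 8.134392
Modified duration = D / (1 + y/m) = 8.134392 / (1 + 0.017000) = 7.998419

Answer: Modified duration = 7.9984


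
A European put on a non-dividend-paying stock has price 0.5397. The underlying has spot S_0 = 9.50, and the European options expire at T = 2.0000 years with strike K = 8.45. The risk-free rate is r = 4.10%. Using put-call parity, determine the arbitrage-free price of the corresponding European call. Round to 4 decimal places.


Answer: Call price = 2.2550

Derivation:
Put-call parity: C - P = S_0 * exp(-qT) - K * exp(-rT).
S_0 * exp(-qT) = 9.5000 * 1.00000000 = 9.50000000
K * exp(-rT) = 8.4500 * 0.92127196 = 7.78474805
C = P + S*exp(-qT) - K*exp(-rT)
C = 0.5397 + 9.50000000 - 7.78474805 = 2.2550


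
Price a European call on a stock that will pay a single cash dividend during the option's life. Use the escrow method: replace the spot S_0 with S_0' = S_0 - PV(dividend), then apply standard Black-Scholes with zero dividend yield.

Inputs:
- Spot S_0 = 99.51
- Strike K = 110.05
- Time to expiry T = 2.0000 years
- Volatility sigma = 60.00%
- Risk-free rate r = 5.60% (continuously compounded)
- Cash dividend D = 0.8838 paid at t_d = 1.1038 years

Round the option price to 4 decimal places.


PV(D) = D * exp(-r * t_d) = 0.8838 * 0.94005885 = 0.83082401
S_0' = S_0 - PV(D) = 99.5100 - 0.83082401 = 98.67917599
d1 = (ln(S_0'/K) + (r + sigma^2/2)*T) / (sigma*sqrt(T)) = 0.42772787
d2 = d1 - sigma*sqrt(T) = -0.42080027
exp(-rT) = 0.89404426
N(d1) = 0.66557537; N(d2) = 0.33695047
C = S_0' * N(d1) - K * exp(-rT) * N(d2) = 98.67917599 * 0.66557537 - 110.0500 * 0.89404426 * 0.33695047 = 32.5260

Answer: Price = 32.5260


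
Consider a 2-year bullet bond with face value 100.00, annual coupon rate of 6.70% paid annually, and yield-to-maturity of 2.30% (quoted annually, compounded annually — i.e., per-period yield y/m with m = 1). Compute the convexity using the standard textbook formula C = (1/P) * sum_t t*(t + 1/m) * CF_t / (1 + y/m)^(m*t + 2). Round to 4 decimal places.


Coupon per period c = face * coupon_rate / m = 6.700000
Periods per year m = 1; per-period yield y/m = 0.023000
Number of cashflows N = 2
Cashflows (t years, CF_t, discount factor 1/(1+y/m)^(m*t), PV):
  t = 1.0000: CF_t = 6.700000, DF = 0.977517, PV = 6.549365
  t = 2.0000: CF_t = 106.700000, DF = 0.955540, PV = 101.956085
Price P = sum_t PV_t = 108.505450
Convexity numerator sum_t t*(t + 1/m) * CF_t / (1+y/m)^(m*t + 2):
  t = 1.0000: term = 12.516356
  t = 2.0000: term = 584.538519
Convexity = (1/P) * sum = 597.054875 / 108.505450 = 5.502534

Answer: Convexity = 5.5025


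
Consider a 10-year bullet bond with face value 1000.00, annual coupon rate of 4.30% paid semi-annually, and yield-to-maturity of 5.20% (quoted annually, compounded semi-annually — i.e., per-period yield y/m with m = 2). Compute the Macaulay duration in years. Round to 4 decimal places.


Coupon per period c = face * coupon_rate / m = 21.500000
Periods per year m = 2; per-period yield y/m = 0.026000
Number of cashflows N = 20
Cashflows (t years, CF_t, discount factor 1/(1+y/m)^(m*t), PV):
  t = 0.5000: CF_t = 21.500000, DF = 0.974659, PV = 20.955166
  t = 1.0000: CF_t = 21.500000, DF = 0.949960, PV = 20.424138
  t = 1.5000: CF_t = 21.500000, DF = 0.925887, PV = 19.906567
  t = 2.0000: CF_t = 21.500000, DF = 0.902424, PV = 19.402112
  t = 2.5000: CF_t = 21.500000, DF = 0.879555, PV = 18.910441
  t = 3.0000: CF_t = 21.500000, DF = 0.857266, PV = 18.431229
  t = 3.5000: CF_t = 21.500000, DF = 0.835542, PV = 17.964161
  t = 4.0000: CF_t = 21.500000, DF = 0.814369, PV = 17.508929
  t = 4.5000: CF_t = 21.500000, DF = 0.793732, PV = 17.065233
  t = 5.0000: CF_t = 21.500000, DF = 0.773618, PV = 16.632780
  t = 5.5000: CF_t = 21.500000, DF = 0.754013, PV = 16.211287
  t = 6.0000: CF_t = 21.500000, DF = 0.734906, PV = 15.800475
  t = 6.5000: CF_t = 21.500000, DF = 0.716282, PV = 15.400073
  t = 7.0000: CF_t = 21.500000, DF = 0.698131, PV = 15.009817
  t = 7.5000: CF_t = 21.500000, DF = 0.680440, PV = 14.629452
  t = 8.0000: CF_t = 21.500000, DF = 0.663197, PV = 14.258725
  t = 8.5000: CF_t = 21.500000, DF = 0.646390, PV = 13.897393
  t = 9.0000: CF_t = 21.500000, DF = 0.630010, PV = 13.545217
  t = 9.5000: CF_t = 21.500000, DF = 0.614045, PV = 13.201966
  t = 10.0000: CF_t = 1021.500000, DF = 0.598484, PV = 611.351744
Price P = sum_t PV_t = 930.506903
Macaulay numerator sum_t t * PV_t:
  t * PV_t at t = 0.5000: 10.477583
  t * PV_t at t = 1.0000: 20.424138
  t * PV_t at t = 1.5000: 29.859851
  t * PV_t at t = 2.0000: 38.804225
  t * PV_t at t = 2.5000: 47.276102
  t * PV_t at t = 3.0000: 55.293687
  t * PV_t at t = 3.5000: 62.874563
  t * PV_t at t = 4.0000: 70.035715
  t * PV_t at t = 4.5000: 76.793547
  t * PV_t at t = 5.0000: 83.163902
  t * PV_t at t = 5.5000: 89.162078
  t * PV_t at t = 6.0000: 94.802847
  t * PV_t at t = 6.5000: 100.100472
  t * PV_t at t = 7.0000: 105.068722
  t * PV_t at t = 7.5000: 109.720887
  t * PV_t at t = 8.0000: 114.069799
  t * PV_t at t = 8.5000: 118.127837
  t * PV_t at t = 9.0000: 121.906953
  t * PV_t at t = 9.5000: 125.418676
  t * PV_t at t = 10.0000: 6113.517440
Macaulay duration D = (sum_t t * PV_t) / P = 7586.899023 / 930.506903 = 8.153512

Answer: Macaulay duration = 8.1535 years


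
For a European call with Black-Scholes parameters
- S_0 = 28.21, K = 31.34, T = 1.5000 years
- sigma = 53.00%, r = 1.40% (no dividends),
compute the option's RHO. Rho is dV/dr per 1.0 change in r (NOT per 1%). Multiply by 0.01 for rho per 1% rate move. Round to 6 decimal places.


Answer: Rho = 14.951821

Derivation:
d1 = 0.1948134469; d2 = -0.4543013349
phi(d1) = 0.3914432722; exp(-qT) = 1.0000000000; exp(-rT) = 0.9792189646
N(d2) = 0.3248059777
Rho = K*T*exp(-rT)*N(d2) = 31.3400 * 1.5000 * 0.9792189646 * 0.3248059777 = 14.951821


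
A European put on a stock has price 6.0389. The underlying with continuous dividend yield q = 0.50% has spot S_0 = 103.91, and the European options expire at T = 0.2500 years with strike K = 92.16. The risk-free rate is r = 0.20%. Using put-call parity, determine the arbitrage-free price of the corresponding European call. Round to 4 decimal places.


Answer: Call price = 17.7052

Derivation:
Put-call parity: C - P = S_0 * exp(-qT) - K * exp(-rT).
S_0 * exp(-qT) = 103.9100 * 0.99875078 = 103.78019365
K * exp(-rT) = 92.1600 * 0.99950012 = 92.11393152
C = P + S*exp(-qT) - K*exp(-rT)
C = 6.0389 + 103.78019365 - 92.11393152 = 17.7052


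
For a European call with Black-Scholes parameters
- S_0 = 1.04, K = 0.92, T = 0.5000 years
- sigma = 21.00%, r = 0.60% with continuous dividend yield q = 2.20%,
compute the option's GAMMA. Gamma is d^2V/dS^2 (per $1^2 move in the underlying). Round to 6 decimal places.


Answer: Gamma = 1.786375

Derivation:
d1 = 0.8460183938; d2 = 0.6975259698
phi(d1) = 0.2789250714; exp(-qT) = 0.9890602788; exp(-rT) = 0.9970044955
Gamma = exp(-qT) * phi(d1) / (S * sigma * sqrt(T)) = 0.9890602788 * 0.2789250714 / (1.0400 * 0.2100 * 0.7071067812) = 1.786375


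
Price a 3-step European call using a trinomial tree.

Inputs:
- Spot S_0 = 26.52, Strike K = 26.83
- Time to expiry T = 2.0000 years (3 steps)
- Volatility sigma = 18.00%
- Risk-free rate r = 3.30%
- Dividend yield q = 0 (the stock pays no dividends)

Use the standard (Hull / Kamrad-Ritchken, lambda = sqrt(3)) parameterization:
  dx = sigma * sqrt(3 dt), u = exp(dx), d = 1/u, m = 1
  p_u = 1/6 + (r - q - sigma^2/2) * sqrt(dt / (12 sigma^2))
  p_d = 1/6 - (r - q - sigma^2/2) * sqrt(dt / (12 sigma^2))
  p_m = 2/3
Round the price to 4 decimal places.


Answer: Price = V(0,0) = 3.1858

Derivation:
dt = T/N = 0.666667; dx = sigma*sqrt(3*dt) = 0.254558
u = exp(dx) = 1.289892; d = 1/u = 0.775259
p_u = 0.188666, p_m = 0.666667, p_d = 0.144668
Discount per step: exp(-r*dt) = 0.978240
Stock lattice S(k, j) with j the centered position index:
  k=0: S(0,+0) = 26.5200
  k=1: S(1,-1) = 20.5599; S(1,+0) = 26.5200; S(1,+1) = 34.2079
  k=2: S(2,-2) = 15.9392; S(2,-1) = 20.5599; S(2,+0) = 26.5200; S(2,+1) = 34.2079; S(2,+2) = 44.1245
  k=3: S(3,-3) = 12.3570; S(3,-2) = 15.9392; S(3,-1) = 20.5599; S(3,+0) = 26.5200; S(3,+1) = 34.2079; S(3,+2) = 44.1245; S(3,+3) = 56.9159
Terminal payoffs V(N, j) = max(S_T - K, 0):
  V(3,-3) = 0.000000; V(3,-2) = 0.000000; V(3,-1) = 0.000000; V(3,+0) = 0.000000; V(3,+1) = 7.377934; V(3,+2) = 17.294538; V(3,+3) = 30.085886
Backward induction: V(k, j) = exp(-r*dt) * [p_u * V(k+1, j+1) + p_m * V(k+1, j) + p_d * V(k+1, j-1)]
  V(2,-2) = exp(-r*dt) * [p_u*0.000000 + p_m*0.000000 + p_d*0.000000] = 0.000000
  V(2,-1) = exp(-r*dt) * [p_u*0.000000 + p_m*0.000000 + p_d*0.000000] = 0.000000
  V(2,+0) = exp(-r*dt) * [p_u*7.377934 + p_m*0.000000 + p_d*0.000000] = 1.361673
  V(2,+1) = exp(-r*dt) * [p_u*17.294538 + p_m*7.377934 + p_d*0.000000] = 8.003478
  V(2,+2) = exp(-r*dt) * [p_u*30.085886 + p_m*17.294538 + p_d*7.377934] = 17.875591
  V(1,-1) = exp(-r*dt) * [p_u*1.361673 + p_m*0.000000 + p_d*0.000000] = 0.251311
  V(1,+0) = exp(-r*dt) * [p_u*8.003478 + p_m*1.361673 + p_d*0.000000] = 2.365153
  V(1,+1) = exp(-r*dt) * [p_u*17.875591 + p_m*8.003478 + p_d*1.361673] = 8.711377
  V(0,+0) = exp(-r*dt) * [p_u*8.711377 + p_m*2.365153 + p_d*0.251311] = 3.185798


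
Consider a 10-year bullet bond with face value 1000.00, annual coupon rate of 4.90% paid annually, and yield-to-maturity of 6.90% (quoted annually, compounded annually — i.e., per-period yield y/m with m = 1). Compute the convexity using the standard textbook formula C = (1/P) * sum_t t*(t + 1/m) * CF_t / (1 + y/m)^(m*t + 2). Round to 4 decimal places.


Coupon per period c = face * coupon_rate / m = 49.000000
Periods per year m = 1; per-period yield y/m = 0.069000
Number of cashflows N = 10
Cashflows (t years, CF_t, discount factor 1/(1+y/m)^(m*t), PV):
  t = 1.0000: CF_t = 49.000000, DF = 0.935454, PV = 45.837231
  t = 2.0000: CF_t = 49.000000, DF = 0.875074, PV = 42.878607
  t = 3.0000: CF_t = 49.000000, DF = 0.818591, PV = 40.110952
  t = 4.0000: CF_t = 49.000000, DF = 0.765754, PV = 37.521938
  t = 5.0000: CF_t = 49.000000, DF = 0.716327, PV = 35.100035
  t = 6.0000: CF_t = 49.000000, DF = 0.670091, PV = 32.834458
  t = 7.0000: CF_t = 49.000000, DF = 0.626839, PV = 30.715115
  t = 8.0000: CF_t = 49.000000, DF = 0.586379, PV = 28.732568
  t = 9.0000: CF_t = 49.000000, DF = 0.548530, PV = 26.877987
  t = 10.0000: CF_t = 1049.000000, DF = 0.513125, PV = 538.267844
Price P = sum_t PV_t = 858.876734
Convexity numerator sum_t t*(t + 1/m) * CF_t / (1+y/m)^(m*t + 2):
  t = 1.0000: term = 80.221903
  t = 2.0000: term = 225.131627
  t = 3.0000: term = 421.200424
  t = 4.0000: term = 656.689155
  t = 5.0000: term = 921.453445
  t = 6.0000: term = 1206.767843
  t = 7.0000: term = 1505.167250
  t = 8.0000: term = 1810.304056
  t = 9.0000: term = 2116.819523
  t = 10.0000: term = 51812.638743
Convexity = (1/P) * sum = 60756.393969 / 858.876734 = 70.739364

Answer: Convexity = 70.7394


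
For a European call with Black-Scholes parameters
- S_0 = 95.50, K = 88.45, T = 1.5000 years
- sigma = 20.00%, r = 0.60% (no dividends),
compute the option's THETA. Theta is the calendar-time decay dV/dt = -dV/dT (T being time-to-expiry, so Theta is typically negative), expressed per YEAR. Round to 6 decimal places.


Answer: Theta = -3.092733

Derivation:
d1 = 0.4722976580; d2 = 0.2273486837
phi(d1) = 0.3568388242; exp(-qT) = 1.0000000000; exp(-rT) = 0.9910403788
Theta = -S*exp(-qT)*phi(d1)*sigma/(2*sqrt(T)) - r*K*exp(-rT)*N(d2) + q*S*exp(-qT)*N(d1)
N(d1) = 0.6816428291; N(d2) = 0.5899236900; sqrt(T) = 1.2247448714
Term 1 = -95.5000 * 1.0000000000 * 0.3568388242 * 0.2000 / (2 * 1.2247448714) = -2.7824658430
Term 2 = -0.0060 * 88.4500 * 0.9910403788 * 0.5899236900 = -0.3102674913
Term 3 = 0 (no dividend yield, q = 0)
Theta = -2.7824658430 + (-0.3102674913) + (0.0000000000) = -3.092733


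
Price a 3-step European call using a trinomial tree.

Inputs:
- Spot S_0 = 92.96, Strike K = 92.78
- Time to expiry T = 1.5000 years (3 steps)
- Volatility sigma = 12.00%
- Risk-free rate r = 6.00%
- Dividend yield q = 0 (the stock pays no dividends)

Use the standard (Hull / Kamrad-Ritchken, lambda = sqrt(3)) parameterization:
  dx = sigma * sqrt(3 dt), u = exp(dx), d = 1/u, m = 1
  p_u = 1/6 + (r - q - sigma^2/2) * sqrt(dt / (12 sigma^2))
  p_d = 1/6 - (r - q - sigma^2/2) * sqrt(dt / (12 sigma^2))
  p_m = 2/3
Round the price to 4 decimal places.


Answer: Price = V(0,0) = 9.5624

Derivation:
dt = T/N = 0.500000; dx = sigma*sqrt(3*dt) = 0.146969
u = exp(dx) = 1.158319; d = 1/u = 0.863320
p_u = 0.256481, p_m = 0.666667, p_d = 0.076852
Discount per step: exp(-r*dt) = 0.970446
Stock lattice S(k, j) with j the centered position index:
  k=0: S(0,+0) = 92.9600
  k=1: S(1,-1) = 80.2543; S(1,+0) = 92.9600; S(1,+1) = 107.6773
  k=2: S(2,-2) = 69.2851; S(2,-1) = 80.2543; S(2,+0) = 92.9600; S(2,+1) = 107.6773; S(2,+2) = 124.7246
  k=3: S(3,-3) = 59.8153; S(3,-2) = 69.2851; S(3,-1) = 80.2543; S(3,+0) = 92.9600; S(3,+1) = 107.6773; S(3,+2) = 124.7246; S(3,+3) = 144.4708
Terminal payoffs V(N, j) = max(S_T - K, 0):
  V(3,-3) = 0.000000; V(3,-2) = 0.000000; V(3,-1) = 0.000000; V(3,+0) = 0.180000; V(3,+1) = 14.897288; V(3,+2) = 31.944594; V(3,+3) = 51.690805
Backward induction: V(k, j) = exp(-r*dt) * [p_u * V(k+1, j+1) + p_m * V(k+1, j) + p_d * V(k+1, j-1)]
  V(2,-2) = exp(-r*dt) * [p_u*0.000000 + p_m*0.000000 + p_d*0.000000] = 0.000000
  V(2,-1) = exp(-r*dt) * [p_u*0.180000 + p_m*0.000000 + p_d*0.000000] = 0.044802
  V(2,+0) = exp(-r*dt) * [p_u*14.897288 + p_m*0.180000 + p_d*0.000000] = 3.824405
  V(2,+1) = exp(-r*dt) * [p_u*31.944594 + p_m*14.897288 + p_d*0.180000] = 17.602474
  V(2,+2) = exp(-r*dt) * [p_u*51.690805 + p_m*31.944594 + p_d*14.897288] = 34.643943
  V(1,-1) = exp(-r*dt) * [p_u*3.824405 + p_m*0.044802 + p_d*0.000000] = 0.980884
  V(1,+0) = exp(-r*dt) * [p_u*17.602474 + p_m*3.824405 + p_d*0.044802] = 6.858868
  V(1,+1) = exp(-r*dt) * [p_u*34.643943 + p_m*17.602474 + p_d*3.824405] = 20.296305
  V(0,+0) = exp(-r*dt) * [p_u*20.296305 + p_m*6.858868 + p_d*0.980884] = 9.562367


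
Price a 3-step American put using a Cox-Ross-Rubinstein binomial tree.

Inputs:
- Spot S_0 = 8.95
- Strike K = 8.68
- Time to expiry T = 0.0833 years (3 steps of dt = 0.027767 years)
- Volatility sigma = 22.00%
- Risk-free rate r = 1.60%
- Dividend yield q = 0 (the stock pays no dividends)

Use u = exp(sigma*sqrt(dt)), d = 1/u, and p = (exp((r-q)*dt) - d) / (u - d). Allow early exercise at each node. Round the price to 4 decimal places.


Answer: Price = V(0,0) = 0.1048

Derivation:
dt = T/N = 0.027767
u = exp(sigma*sqrt(dt)) = 1.037340; d = 1/u = 0.964004
p = (exp((r-q)*dt) - d) / (u - d) = 0.496896
Discount per step: exp(-r*dt) = 0.999556
Stock lattice S(k, i) with i counting down-moves:
  k=0: S(0,0) = 8.9500
  k=1: S(1,0) = 9.2842; S(1,1) = 8.6278
  k=2: S(2,0) = 9.6309; S(2,1) = 8.9500; S(2,2) = 8.3173
  k=3: S(3,0) = 9.9905; S(3,1) = 9.2842; S(3,2) = 8.6278; S(3,3) = 8.0179
Terminal payoffs V(N, i) = max(K - S_T, 0):
  V(3,0) = 0.000000; V(3,1) = 0.000000; V(3,2) = 0.052160; V(3,3) = 0.662108
Backward induction: V(k, i) = exp(-r*dt) * [p * V(k+1, i) + (1-p) * V(k+1, i+1)]; then take max(V_cont, immediate exercise) for American.
  V(2,0) = exp(-r*dt) * [p*0.000000 + (1-p)*0.000000] = 0.000000; exercise = 0.000000; V(2,0) = max -> 0.000000
  V(2,1) = exp(-r*dt) * [p*0.000000 + (1-p)*0.052160] = 0.026230; exercise = 0.000000; V(2,1) = max -> 0.026230
  V(2,2) = exp(-r*dt) * [p*0.052160 + (1-p)*0.662108] = 0.358868; exercise = 0.362723; V(2,2) = max -> 0.362723
  V(1,0) = exp(-r*dt) * [p*0.000000 + (1-p)*0.026230] = 0.013191; exercise = 0.000000; V(1,0) = max -> 0.013191
  V(1,1) = exp(-r*dt) * [p*0.026230 + (1-p)*0.362723] = 0.195435; exercise = 0.052160; V(1,1) = max -> 0.195435
  V(0,0) = exp(-r*dt) * [p*0.013191 + (1-p)*0.195435] = 0.104832; exercise = 0.000000; V(0,0) = max -> 0.104832


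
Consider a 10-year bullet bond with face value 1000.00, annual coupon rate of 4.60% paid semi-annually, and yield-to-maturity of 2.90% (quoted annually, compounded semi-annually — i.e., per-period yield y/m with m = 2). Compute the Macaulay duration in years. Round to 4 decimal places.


Answer: Macaulay duration = 8.2734 years

Derivation:
Coupon per period c = face * coupon_rate / m = 23.000000
Periods per year m = 2; per-period yield y/m = 0.014500
Number of cashflows N = 20
Cashflows (t years, CF_t, discount factor 1/(1+y/m)^(m*t), PV):
  t = 0.5000: CF_t = 23.000000, DF = 0.985707, PV = 22.671267
  t = 1.0000: CF_t = 23.000000, DF = 0.971619, PV = 22.347232
  t = 1.5000: CF_t = 23.000000, DF = 0.957732, PV = 22.027828
  t = 2.0000: CF_t = 23.000000, DF = 0.944043, PV = 21.712990
  t = 2.5000: CF_t = 23.000000, DF = 0.930550, PV = 21.402651
  t = 3.0000: CF_t = 23.000000, DF = 0.917250, PV = 21.096749
  t = 3.5000: CF_t = 23.000000, DF = 0.904140, PV = 20.795218
  t = 4.0000: CF_t = 23.000000, DF = 0.891217, PV = 20.497997
  t = 4.5000: CF_t = 23.000000, DF = 0.878479, PV = 20.205024
  t = 5.0000: CF_t = 23.000000, DF = 0.865923, PV = 19.916239
  t = 5.5000: CF_t = 23.000000, DF = 0.853547, PV = 19.631581
  t = 6.0000: CF_t = 23.000000, DF = 0.841347, PV = 19.350991
  t = 6.5000: CF_t = 23.000000, DF = 0.829322, PV = 19.074412
  t = 7.0000: CF_t = 23.000000, DF = 0.817469, PV = 18.801787
  t = 7.5000: CF_t = 23.000000, DF = 0.805785, PV = 18.533057
  t = 8.0000: CF_t = 23.000000, DF = 0.794268, PV = 18.268169
  t = 8.5000: CF_t = 23.000000, DF = 0.782916, PV = 18.007066
  t = 9.0000: CF_t = 23.000000, DF = 0.771726, PV = 17.749696
  t = 9.5000: CF_t = 23.000000, DF = 0.760696, PV = 17.496004
  t = 10.0000: CF_t = 1023.000000, DF = 0.749823, PV = 767.069308
Price P = sum_t PV_t = 1146.655265
Macaulay numerator sum_t t * PV_t:
  t * PV_t at t = 0.5000: 11.335633
  t * PV_t at t = 1.0000: 22.347232
  t * PV_t at t = 1.5000: 33.041742
  t * PV_t at t = 2.0000: 43.425980
  t * PV_t at t = 2.5000: 53.506629
  t * PV_t at t = 3.0000: 63.290246
  t * PV_t at t = 3.5000: 72.783263
  t * PV_t at t = 4.0000: 81.991988
  t * PV_t at t = 4.5000: 90.922609
  t * PV_t at t = 5.0000: 99.581193
  t * PV_t at t = 5.5000: 107.973694
  t * PV_t at t = 6.0000: 116.105948
  t * PV_t at t = 6.5000: 123.983681
  t * PV_t at t = 7.0000: 131.612506
  t * PV_t at t = 7.5000: 138.997929
  t * PV_t at t = 8.0000: 146.145350
  t * PV_t at t = 8.5000: 153.060063
  t * PV_t at t = 9.0000: 159.747261
  t * PV_t at t = 9.5000: 166.212034
  t * PV_t at t = 10.0000: 7670.693084
Macaulay duration D = (sum_t t * PV_t) / P = 9486.758065 / 1146.655265 = 8.273418


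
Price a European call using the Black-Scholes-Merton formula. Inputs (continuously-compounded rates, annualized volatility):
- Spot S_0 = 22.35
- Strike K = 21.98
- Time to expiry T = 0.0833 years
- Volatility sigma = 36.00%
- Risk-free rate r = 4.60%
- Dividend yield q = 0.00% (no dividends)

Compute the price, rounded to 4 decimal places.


d1 = (ln(S/K) + (r - q + 0.5*sigma^2) * T) / (sigma * sqrt(T)) = 0.24949420
d2 = d1 - sigma * sqrt(T) = 0.14559194
exp(-rT) = 0.99617553; exp(-qT) = 1.00000000
C = S_0 * exp(-qT) * N(d1) - K * exp(-rT) * N(d2)
N(d1) = 0.59851074; N(d2) = 0.55787824
C = 22.3500 * 1.00000000 * 0.59851074 - 21.9800 * 0.99617553 * 0.55787824 = 1.1614

Answer: Price = 1.1614


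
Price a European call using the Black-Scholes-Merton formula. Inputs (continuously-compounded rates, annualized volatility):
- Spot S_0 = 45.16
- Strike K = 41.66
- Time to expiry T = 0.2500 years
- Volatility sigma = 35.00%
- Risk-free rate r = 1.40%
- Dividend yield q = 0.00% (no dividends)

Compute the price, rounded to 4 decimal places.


d1 = (ln(S/K) + (r - q + 0.5*sigma^2) * T) / (sigma * sqrt(T)) = 0.56847316
d2 = d1 - sigma * sqrt(T) = 0.39347316
exp(-rT) = 0.99650612; exp(-qT) = 1.00000000
C = S_0 * exp(-qT) * N(d1) - K * exp(-rT) * N(d2)
N(d1) = 0.71514314; N(d2) = 0.65301498
C = 45.1600 * 1.00000000 * 0.71514314 - 41.6600 * 0.99650612 * 0.65301498 = 5.1863

Answer: Price = 5.1863


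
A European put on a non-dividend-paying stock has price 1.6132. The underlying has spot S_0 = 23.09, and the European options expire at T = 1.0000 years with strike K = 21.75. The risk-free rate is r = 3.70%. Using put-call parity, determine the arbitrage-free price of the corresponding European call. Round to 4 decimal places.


Put-call parity: C - P = S_0 * exp(-qT) - K * exp(-rT).
S_0 * exp(-qT) = 23.0900 * 1.00000000 = 23.09000000
K * exp(-rT) = 21.7500 * 0.96367614 = 20.95995594
C = P + S*exp(-qT) - K*exp(-rT)
C = 1.6132 + 23.09000000 - 20.95995594 = 3.7432

Answer: Call price = 3.7432


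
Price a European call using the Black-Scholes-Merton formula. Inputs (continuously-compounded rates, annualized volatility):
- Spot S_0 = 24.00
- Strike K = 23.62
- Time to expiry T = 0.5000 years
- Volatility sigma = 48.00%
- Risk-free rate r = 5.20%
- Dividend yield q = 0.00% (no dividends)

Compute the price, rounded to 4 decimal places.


Answer: Price = 3.6848

Derivation:
d1 = (ln(S/K) + (r - q + 0.5*sigma^2) * T) / (sigma * sqrt(T)) = 0.29333152
d2 = d1 - sigma * sqrt(T) = -0.04607973
exp(-rT) = 0.97433509; exp(-qT) = 1.00000000
C = S_0 * exp(-qT) * N(d1) - K * exp(-rT) * N(d2)
N(d1) = 0.61536562; N(d2) = 0.48162335
C = 24.0000 * 1.00000000 * 0.61536562 - 23.6200 * 0.97433509 * 0.48162335 = 3.6848


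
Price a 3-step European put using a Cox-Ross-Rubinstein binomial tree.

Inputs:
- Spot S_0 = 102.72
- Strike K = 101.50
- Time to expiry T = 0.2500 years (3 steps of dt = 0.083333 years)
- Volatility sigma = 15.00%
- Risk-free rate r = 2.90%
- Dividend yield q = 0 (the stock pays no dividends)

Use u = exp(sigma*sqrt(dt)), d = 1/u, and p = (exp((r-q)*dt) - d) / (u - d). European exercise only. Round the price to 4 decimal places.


Answer: Price = V(0,0) = 2.3876

Derivation:
dt = T/N = 0.083333
u = exp(sigma*sqrt(dt)) = 1.044252; d = 1/u = 0.957623
p = (exp((r-q)*dt) - d) / (u - d) = 0.517107
Discount per step: exp(-r*dt) = 0.997586
Stock lattice S(k, i) with i counting down-moves:
  k=0: S(0,0) = 102.7200
  k=1: S(1,0) = 107.2656; S(1,1) = 98.3670
  k=2: S(2,0) = 112.0124; S(2,1) = 102.7200; S(2,2) = 94.1985
  k=3: S(3,0) = 116.9692; S(3,1) = 107.2656; S(3,2) = 98.3670; S(3,3) = 90.2066
Terminal payoffs V(N, i) = max(K - S_T, 0):
  V(3,0) = 0.000000; V(3,1) = 0.000000; V(3,2) = 3.132982; V(3,3) = 11.293361
Backward induction: V(k, i) = exp(-r*dt) * [p * V(k+1, i) + (1-p) * V(k+1, i+1)].
  V(2,0) = exp(-r*dt) * [p*0.000000 + (1-p)*0.000000] = 0.000000
  V(2,1) = exp(-r*dt) * [p*0.000000 + (1-p)*3.132982] = 1.509244
  V(2,2) = exp(-r*dt) * [p*3.132982 + (1-p)*11.293361] = 7.056501
  V(1,0) = exp(-r*dt) * [p*0.000000 + (1-p)*1.509244] = 0.727045
  V(1,1) = exp(-r*dt) * [p*1.509244 + (1-p)*7.056501] = 4.177869
  V(0,0) = exp(-r*dt) * [p*0.727045 + (1-p)*4.177869] = 2.387648


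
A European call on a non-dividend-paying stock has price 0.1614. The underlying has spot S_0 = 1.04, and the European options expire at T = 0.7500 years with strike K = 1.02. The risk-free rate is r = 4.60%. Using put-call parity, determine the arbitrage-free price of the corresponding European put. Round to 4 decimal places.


Answer: Put price = 0.1068

Derivation:
Put-call parity: C - P = S_0 * exp(-qT) - K * exp(-rT).
S_0 * exp(-qT) = 1.0400 * 1.00000000 = 1.04000000
K * exp(-rT) = 1.0200 * 0.96608834 = 0.98541011
P = C - S*exp(-qT) + K*exp(-rT)
P = 0.1614 - 1.04000000 + 0.98541011 = 0.1068


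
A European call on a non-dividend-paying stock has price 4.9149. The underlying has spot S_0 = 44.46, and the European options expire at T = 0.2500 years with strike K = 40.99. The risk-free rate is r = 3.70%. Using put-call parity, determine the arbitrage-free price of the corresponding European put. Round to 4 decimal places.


Put-call parity: C - P = S_0 * exp(-qT) - K * exp(-rT).
S_0 * exp(-qT) = 44.4600 * 1.00000000 = 44.46000000
K * exp(-rT) = 40.9900 * 0.99079265 = 40.61259071
P = C - S*exp(-qT) + K*exp(-rT)
P = 4.9149 - 44.46000000 + 40.61259071 = 1.0675

Answer: Put price = 1.0675


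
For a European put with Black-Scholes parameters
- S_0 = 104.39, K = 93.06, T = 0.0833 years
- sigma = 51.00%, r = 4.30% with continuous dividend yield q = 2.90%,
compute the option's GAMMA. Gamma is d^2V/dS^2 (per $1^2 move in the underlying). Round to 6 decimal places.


Answer: Gamma = 0.017862

Derivation:
d1 = 0.8620463694; d2 = 0.7148514986
phi(d1) = 0.2751330432; exp(-qT) = 0.9975872155; exp(-rT) = 0.9964245074
Gamma = exp(-qT) * phi(d1) / (S * sigma * sqrt(T)) = 0.9975872155 * 0.2751330432 / (104.3900 * 0.5100 * 0.2886173938) = 0.017862


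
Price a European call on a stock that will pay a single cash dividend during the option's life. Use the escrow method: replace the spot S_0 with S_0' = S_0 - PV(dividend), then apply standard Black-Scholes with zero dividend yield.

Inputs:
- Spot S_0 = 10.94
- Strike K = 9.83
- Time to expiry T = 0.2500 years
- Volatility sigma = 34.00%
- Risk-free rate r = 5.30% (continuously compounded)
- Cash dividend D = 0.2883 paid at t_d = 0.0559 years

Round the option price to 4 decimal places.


PV(D) = D * exp(-r * t_d) = 0.2883 * 0.99704168 = 0.28744712
S_0' = S_0 - PV(D) = 10.9400 - 0.28744712 = 10.65255288
d1 = (ln(S_0'/K) + (r + sigma^2/2)*T) / (sigma*sqrt(T)) = 0.63565080
d2 = d1 - sigma*sqrt(T) = 0.46565080
exp(-rT) = 0.98683739
N(d1) = 0.73749798; N(d2) = 0.67926726
C = S_0' * N(d1) - K * exp(-rT) * N(d2) = 10.65255288 * 0.73749798 - 9.8300 * 0.98683739 * 0.67926726 = 1.2669

Answer: Price = 1.2669


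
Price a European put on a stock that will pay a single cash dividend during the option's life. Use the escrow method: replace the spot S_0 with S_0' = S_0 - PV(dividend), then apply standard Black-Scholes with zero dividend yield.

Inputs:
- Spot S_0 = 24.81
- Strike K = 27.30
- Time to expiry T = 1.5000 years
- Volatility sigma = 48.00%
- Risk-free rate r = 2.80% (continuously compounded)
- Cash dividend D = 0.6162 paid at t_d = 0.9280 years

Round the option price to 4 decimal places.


PV(D) = D * exp(-r * t_d) = 0.6162 * 0.97435068 = 0.60039489
S_0' = S_0 - PV(D) = 24.8100 - 0.60039489 = 24.20960511
d1 = (ln(S_0'/K) + (r + sigma^2/2)*T) / (sigma*sqrt(T)) = 0.16102462
d2 = d1 - sigma*sqrt(T) = -0.42685292
exp(-rT) = 0.95886978
N(-d1) = 0.43603700; N(-d2) = 0.66525677
P = K * exp(-rT) * N(-d2) - S_0' * N(-d1) = 27.3000 * 0.95886978 * 0.66525677 - 24.20960511 * 0.43603700 = 6.8582

Answer: Price = 6.8582


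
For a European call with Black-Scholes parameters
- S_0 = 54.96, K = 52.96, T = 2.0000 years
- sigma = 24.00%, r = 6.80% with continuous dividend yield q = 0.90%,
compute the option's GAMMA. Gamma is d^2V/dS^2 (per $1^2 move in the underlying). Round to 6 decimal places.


d1 = 0.6265812732; d2 = 0.2871700183
phi(d1) = 0.3278363988; exp(-qT) = 0.9821610324; exp(-rT) = 0.8728426325
Gamma = exp(-qT) * phi(d1) / (S * sigma * sqrt(T)) = 0.9821610324 * 0.3278363988 / (54.9600 * 0.2400 * 1.4142135624) = 0.017261

Answer: Gamma = 0.017261


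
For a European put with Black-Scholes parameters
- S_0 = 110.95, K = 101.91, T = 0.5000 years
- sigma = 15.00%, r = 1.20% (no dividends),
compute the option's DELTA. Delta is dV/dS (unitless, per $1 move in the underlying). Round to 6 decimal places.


d1 = 0.9108909819; d2 = 0.8048249648
phi(d1) = 0.2634742276; exp(-qT) = 1.0000000000; exp(-rT) = 0.9940179641
N(-d1) = 0.1811764089
Delta = -exp(-qT) * N(-d1) = -1.0000000000 * 0.1811764089 = -0.181176

Answer: Delta = -0.181176


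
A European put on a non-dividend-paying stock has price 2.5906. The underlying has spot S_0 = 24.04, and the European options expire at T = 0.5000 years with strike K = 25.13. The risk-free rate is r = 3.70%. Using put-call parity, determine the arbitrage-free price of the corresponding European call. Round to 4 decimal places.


Answer: Call price = 1.9612

Derivation:
Put-call parity: C - P = S_0 * exp(-qT) - K * exp(-rT).
S_0 * exp(-qT) = 24.0400 * 1.00000000 = 24.04000000
K * exp(-rT) = 25.1300 * 0.98167007 = 24.66936897
C = P + S*exp(-qT) - K*exp(-rT)
C = 2.5906 + 24.04000000 - 24.66936897 = 1.9612


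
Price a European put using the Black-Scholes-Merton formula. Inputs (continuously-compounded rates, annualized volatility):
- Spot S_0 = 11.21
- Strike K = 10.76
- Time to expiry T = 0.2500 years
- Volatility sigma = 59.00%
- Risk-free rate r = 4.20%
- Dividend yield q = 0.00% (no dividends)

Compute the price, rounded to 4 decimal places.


d1 = (ln(S/K) + (r - q + 0.5*sigma^2) * T) / (sigma * sqrt(T)) = 0.32197689
d2 = d1 - sigma * sqrt(T) = 0.02697689
exp(-rT) = 0.98955493; exp(-qT) = 1.00000000
P = K * exp(-rT) * N(-d2) - S_0 * exp(-qT) * N(-d1)
N(-d1) = 0.37373510; N(-d2) = 0.48923908
P = 10.7600 * 0.98955493 * 0.48923908 - 11.2100 * 1.00000000 * 0.37373510 = 1.0197

Answer: Price = 1.0197


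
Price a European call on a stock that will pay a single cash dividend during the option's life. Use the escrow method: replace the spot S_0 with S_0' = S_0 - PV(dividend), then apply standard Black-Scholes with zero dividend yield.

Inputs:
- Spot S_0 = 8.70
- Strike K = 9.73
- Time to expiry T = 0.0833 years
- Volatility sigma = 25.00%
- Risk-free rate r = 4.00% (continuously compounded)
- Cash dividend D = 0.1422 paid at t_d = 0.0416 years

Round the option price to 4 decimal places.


PV(D) = D * exp(-r * t_d) = 0.1422 * 0.99833738 = 0.14196358
S_0' = S_0 - PV(D) = 8.7000 - 0.14196358 = 8.55803642
d1 = (ln(S_0'/K) + (r + sigma^2/2)*T) / (sigma*sqrt(T)) = -1.69647429
d2 = d1 - sigma*sqrt(T) = -1.76862864
exp(-rT) = 0.99667354
N(d1) = 0.04489805; N(d2) = 0.03847793
C = S_0' * N(d1) - K * exp(-rT) * N(d2) = 8.55803642 * 0.04489805 - 9.7300 * 0.99667354 * 0.03847793 = 0.0111

Answer: Price = 0.0111
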